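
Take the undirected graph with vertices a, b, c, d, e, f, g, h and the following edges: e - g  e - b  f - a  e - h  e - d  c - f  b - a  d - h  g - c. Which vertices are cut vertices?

e

Removing e increases the component count from 1 to 2, so e is a cut vertex.
By contrast removing a leaves 1 component; it is not a cut vertex. No other vertex is a cut vertex either.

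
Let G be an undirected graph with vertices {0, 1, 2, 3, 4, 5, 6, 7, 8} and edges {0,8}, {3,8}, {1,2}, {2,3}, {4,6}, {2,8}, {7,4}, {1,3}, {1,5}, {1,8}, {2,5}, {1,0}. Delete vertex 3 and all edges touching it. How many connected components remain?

With 3 gone, the remaining components are: {4, 6, 7}; {0, 1, 2, 5, 8}.
That is 2 components.

2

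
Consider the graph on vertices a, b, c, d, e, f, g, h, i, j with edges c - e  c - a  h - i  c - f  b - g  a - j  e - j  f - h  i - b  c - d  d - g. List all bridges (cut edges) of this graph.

none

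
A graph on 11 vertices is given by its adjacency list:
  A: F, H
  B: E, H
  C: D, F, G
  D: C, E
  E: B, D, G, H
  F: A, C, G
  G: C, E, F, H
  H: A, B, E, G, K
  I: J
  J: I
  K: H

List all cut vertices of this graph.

H

Removing H increases the component count from 2 to 3, so H is a cut vertex.
By contrast removing D leaves 2 components; it is not a cut vertex. No other vertex is a cut vertex either.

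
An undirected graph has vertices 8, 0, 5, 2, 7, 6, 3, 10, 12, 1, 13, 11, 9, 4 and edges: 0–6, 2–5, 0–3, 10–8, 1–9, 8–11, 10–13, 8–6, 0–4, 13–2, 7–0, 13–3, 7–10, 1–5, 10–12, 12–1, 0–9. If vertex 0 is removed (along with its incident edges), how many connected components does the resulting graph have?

With 0 gone, the remaining components are: {4}; {1, 2, 3, 5, 6, 7, 8, 9, 10, 11, 12, 13}.
That is 2 components.

2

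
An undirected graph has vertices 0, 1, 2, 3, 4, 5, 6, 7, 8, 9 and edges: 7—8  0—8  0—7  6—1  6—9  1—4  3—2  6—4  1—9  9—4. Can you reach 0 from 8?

Yes

From 8 we can reach 0, 7, 8, which includes 0.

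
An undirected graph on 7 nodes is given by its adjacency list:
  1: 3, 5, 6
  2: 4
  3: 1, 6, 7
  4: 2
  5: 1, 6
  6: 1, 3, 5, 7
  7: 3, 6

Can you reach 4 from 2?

From 2 we can reach 2, 4, which includes 4.

Yes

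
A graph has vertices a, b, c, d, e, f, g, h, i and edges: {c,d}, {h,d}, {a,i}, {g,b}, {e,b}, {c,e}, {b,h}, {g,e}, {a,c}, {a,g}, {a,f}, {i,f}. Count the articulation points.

1

Removing a increases the component count from 1 to 2, so a is a cut vertex.
By contrast removing f leaves 1 component; it is not a cut vertex. No other vertex is a cut vertex either.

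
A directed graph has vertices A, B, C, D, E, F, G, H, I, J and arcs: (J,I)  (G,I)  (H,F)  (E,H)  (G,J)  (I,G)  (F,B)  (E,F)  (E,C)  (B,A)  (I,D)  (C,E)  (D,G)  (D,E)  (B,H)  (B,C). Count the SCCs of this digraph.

3

{B, C, E, F, H} are all mutually reachable — one SCC of size 5.
{D, G, I, J} are all mutually reachable — one SCC of size 4.
{A} is an SCC by itself.
That gives 3 strongly connected components.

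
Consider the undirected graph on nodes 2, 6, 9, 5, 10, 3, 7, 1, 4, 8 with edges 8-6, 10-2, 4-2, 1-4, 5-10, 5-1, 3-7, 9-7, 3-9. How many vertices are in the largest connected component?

5

Starting from 6 we can reach 6, 8. That is one component of size 2.
Starting from 3 we can reach 3, 7, 9. That is one component of size 3.
Starting from 1 we can reach 1, 2, 4, 5, 10. That is one component of size 5.
The largest has 5 vertices.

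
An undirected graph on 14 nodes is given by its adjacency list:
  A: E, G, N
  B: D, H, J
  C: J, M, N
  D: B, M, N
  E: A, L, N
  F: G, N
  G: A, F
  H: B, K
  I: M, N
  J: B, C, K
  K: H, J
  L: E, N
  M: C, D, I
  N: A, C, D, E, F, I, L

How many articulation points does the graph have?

1

Removing N increases the component count from 1 to 2, so N is a cut vertex.
By contrast removing M leaves 1 component; it is not a cut vertex. No other vertex is a cut vertex either.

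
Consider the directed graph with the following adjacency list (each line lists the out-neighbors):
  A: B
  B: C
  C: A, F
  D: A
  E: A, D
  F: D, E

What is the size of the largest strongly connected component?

6

{A, B, C, D, E, F} are all mutually reachable — one SCC of size 6.
The largest has 6 vertices.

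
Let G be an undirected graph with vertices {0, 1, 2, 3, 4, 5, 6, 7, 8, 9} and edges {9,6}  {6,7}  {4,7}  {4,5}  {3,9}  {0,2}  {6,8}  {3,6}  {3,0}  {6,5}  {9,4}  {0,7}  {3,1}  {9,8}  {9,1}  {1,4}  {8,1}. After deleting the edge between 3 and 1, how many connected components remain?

1

3 and 1 are still connected via 3-9-1, so the component count stays at 1.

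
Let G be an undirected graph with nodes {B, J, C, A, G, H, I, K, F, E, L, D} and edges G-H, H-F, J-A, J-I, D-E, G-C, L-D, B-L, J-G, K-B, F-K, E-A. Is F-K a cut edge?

After removing F-K, the path F-H-G-J-A-E-D-L-B-K still connects them, so the edge is not a bridge.

No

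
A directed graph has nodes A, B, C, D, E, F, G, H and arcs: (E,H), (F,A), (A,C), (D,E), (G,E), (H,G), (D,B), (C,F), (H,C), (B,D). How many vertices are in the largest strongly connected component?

{A, C, F} are all mutually reachable — one SCC of size 3.
{E, G, H} are all mutually reachable — one SCC of size 3.
{B, D} are all mutually reachable — one SCC of size 2.
The largest has 3 vertices.

3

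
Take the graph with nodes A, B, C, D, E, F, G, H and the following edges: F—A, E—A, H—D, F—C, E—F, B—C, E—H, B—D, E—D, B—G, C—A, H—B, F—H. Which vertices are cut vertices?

Removing B increases the component count from 1 to 2, so B is a cut vertex.
By contrast removing G leaves 1 component; it is not a cut vertex. No other vertex is a cut vertex either.

B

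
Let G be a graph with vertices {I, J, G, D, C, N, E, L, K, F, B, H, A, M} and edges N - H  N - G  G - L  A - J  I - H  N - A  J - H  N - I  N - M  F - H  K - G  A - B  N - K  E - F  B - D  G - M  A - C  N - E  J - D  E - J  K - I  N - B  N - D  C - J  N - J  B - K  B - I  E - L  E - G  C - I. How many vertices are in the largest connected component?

14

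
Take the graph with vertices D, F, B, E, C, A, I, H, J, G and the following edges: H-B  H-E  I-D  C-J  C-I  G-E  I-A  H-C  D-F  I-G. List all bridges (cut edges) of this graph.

The edges on the cycle H-C-I-G-E-H are not bridges since each lies on that cycle.
But removing I-A disconnects I from A; removing F-D disconnects F from D; removing C-J disconnects C from J; removing I-D disconnects I from D — these are bridges.
In total 5 edges are bridges.

A-I, B-H, C-J, D-F, D-I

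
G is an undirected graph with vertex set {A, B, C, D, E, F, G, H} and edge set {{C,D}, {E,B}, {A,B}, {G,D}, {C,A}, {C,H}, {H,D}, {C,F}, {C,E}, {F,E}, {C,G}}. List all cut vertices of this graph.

Removing C increases the component count from 1 to 2, so C is a cut vertex.
By contrast removing B leaves 1 component; it is not a cut vertex. No other vertex is a cut vertex either.

C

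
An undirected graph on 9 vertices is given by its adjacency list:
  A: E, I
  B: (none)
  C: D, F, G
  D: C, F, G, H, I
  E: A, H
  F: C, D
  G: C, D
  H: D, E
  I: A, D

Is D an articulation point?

Yes

Deleting D raises the number of components from 2 to 3, so D is a cut vertex.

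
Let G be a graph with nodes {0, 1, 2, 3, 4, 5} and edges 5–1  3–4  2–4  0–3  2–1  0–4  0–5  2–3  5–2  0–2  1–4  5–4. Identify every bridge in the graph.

The edges on the cycle 0-5-4-3-0 are not bridges since each lies on that cycle.
Every edge lies on some cycle, so there are no bridges.

none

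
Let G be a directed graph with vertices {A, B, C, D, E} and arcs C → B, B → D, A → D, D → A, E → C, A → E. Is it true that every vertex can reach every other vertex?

From C we can reach every vertex (A, B, C, D, E), and every vertex can reach C (A, B, C, D, E). So the whole graph is one strongly connected component.

Yes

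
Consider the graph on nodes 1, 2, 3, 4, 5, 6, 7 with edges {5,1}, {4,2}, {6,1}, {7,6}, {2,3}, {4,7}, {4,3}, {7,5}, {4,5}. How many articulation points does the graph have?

1

Removing 4 increases the component count from 1 to 2, so 4 is a cut vertex.
By contrast removing 6 leaves 1 component; it is not a cut vertex. No other vertex is a cut vertex either.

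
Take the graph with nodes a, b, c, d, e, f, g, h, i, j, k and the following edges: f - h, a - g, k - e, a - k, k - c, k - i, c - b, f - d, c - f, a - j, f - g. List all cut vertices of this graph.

Removing a increases the component count from 1 to 2, so a is a cut vertex.
Removing c increases the component count from 1 to 2, so c is a cut vertex.
Removing f increases the component count from 1 to 3, so f is a cut vertex.
Likewise k is a cut vertex.
By contrast removing j leaves 1 component; it is not a cut vertex. No other vertex is a cut vertex either.

a, c, f, k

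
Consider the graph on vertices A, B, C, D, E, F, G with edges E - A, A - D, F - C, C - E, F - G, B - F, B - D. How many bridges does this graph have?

1

The edges on the cycle B-F-C-E-A-D-B are not bridges since each lies on that cycle.
But removing F - G disconnects F from G — this is a bridge.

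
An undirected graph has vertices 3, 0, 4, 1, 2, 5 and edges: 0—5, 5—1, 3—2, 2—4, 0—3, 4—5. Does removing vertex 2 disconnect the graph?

No

Deleting 2 leaves 1 component (was 1) (its neighbors 3, 4 remain connected to each other), so 2 is not a cut vertex.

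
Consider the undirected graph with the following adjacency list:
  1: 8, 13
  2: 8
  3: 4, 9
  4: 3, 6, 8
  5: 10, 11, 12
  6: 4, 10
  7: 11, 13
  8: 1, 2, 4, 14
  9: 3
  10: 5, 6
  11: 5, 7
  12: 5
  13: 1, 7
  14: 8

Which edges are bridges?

The edges on the cycle 13-1-8-4-6-10-5-11-7-13 are not bridges since each lies on that cycle.
But removing 8-14 disconnects 8 from 14; removing 3-9 disconnects 3 from 9; removing 12-5 disconnects 12 from 5; removing 3-4 disconnects 3 from 4 — these are bridges.
In total 5 edges are bridges.

12-5, 14-8, 2-8, 3-4, 3-9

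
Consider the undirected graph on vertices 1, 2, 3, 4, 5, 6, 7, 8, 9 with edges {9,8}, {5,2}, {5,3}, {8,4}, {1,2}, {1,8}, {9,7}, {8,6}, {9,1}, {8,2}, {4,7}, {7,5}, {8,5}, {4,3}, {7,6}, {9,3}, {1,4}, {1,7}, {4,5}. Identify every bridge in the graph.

The edges on the cycle 1-8-5-2-1 are not bridges since each lies on that cycle.
Every edge lies on some cycle, so there are no bridges.

none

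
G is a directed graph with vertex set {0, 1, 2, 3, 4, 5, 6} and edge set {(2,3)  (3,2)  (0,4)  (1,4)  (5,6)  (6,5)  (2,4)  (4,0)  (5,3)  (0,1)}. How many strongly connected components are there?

3

{0, 1, 4} are all mutually reachable — one SCC of size 3.
{2, 3} are all mutually reachable — one SCC of size 2.
{5, 6} are all mutually reachable — one SCC of size 2.
That gives 3 strongly connected components.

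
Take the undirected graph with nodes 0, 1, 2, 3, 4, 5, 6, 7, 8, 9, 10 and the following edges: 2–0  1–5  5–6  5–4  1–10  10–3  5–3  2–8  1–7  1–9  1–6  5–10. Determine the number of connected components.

Starting from 0 we can reach 0, 2, 8. That is one component of size 3.
Starting from 1 we can reach 1, 3, 4, 5, 6, 7, 9, 10. That is one component of size 8.
Total: 2 components.

2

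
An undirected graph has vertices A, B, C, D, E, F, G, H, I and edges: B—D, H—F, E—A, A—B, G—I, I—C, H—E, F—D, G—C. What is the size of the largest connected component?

6

Starting from C we can reach C, G, I. That is one component of size 3.
Starting from A we can reach A, B, D, E, F, H. That is one component of size 6.
The largest has 6 vertices.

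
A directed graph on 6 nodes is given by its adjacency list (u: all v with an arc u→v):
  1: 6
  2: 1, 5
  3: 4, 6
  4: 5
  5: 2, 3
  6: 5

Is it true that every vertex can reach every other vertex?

From 1 we can reach every vertex (1, 2, 3, 4, 5, 6), and every vertex can reach 1 (1, 2, 3, 4, 5, 6). So the whole graph is one strongly connected component.

Yes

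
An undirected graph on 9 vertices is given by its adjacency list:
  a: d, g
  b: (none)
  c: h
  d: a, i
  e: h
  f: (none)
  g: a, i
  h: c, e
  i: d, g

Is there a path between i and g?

Yes

From i we can reach a, d, g, i, which includes g.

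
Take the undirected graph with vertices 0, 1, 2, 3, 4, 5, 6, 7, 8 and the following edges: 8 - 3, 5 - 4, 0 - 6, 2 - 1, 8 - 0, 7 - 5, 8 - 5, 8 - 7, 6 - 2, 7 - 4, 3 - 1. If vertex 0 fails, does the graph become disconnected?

Deleting 0 leaves 1 component (was 1) (its neighbors 6, 8 remain connected to each other), so 0 is not a cut vertex.

No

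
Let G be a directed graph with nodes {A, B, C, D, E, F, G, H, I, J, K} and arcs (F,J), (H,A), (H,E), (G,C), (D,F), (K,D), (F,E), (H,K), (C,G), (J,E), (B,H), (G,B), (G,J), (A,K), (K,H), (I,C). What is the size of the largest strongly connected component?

{A, H, K} are all mutually reachable — one SCC of size 3.
{C, G} are all mutually reachable — one SCC of size 2.
{D} is an SCC by itself.
{E} is an SCC by itself.
{J} is an SCC by itself.
(and 3 more singleton SCCs)
The largest has 3 vertices.

3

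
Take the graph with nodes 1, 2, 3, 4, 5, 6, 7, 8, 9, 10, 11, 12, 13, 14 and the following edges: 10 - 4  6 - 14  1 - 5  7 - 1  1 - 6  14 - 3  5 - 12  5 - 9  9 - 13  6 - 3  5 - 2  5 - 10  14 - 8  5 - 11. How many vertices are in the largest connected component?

14

Starting from 1 we can reach 1, 2, 3, 4, 5, 6, 7, 8, 9, 10, 11, 12, 13, 14. That is one component of size 14.
The largest has 14 vertices.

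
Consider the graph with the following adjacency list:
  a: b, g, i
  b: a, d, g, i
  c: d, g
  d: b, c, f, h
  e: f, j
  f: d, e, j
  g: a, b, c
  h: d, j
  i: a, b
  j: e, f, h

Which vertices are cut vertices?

d

Removing d increases the component count from 1 to 2, so d is a cut vertex.
By contrast removing g leaves 1 component; it is not a cut vertex. No other vertex is a cut vertex either.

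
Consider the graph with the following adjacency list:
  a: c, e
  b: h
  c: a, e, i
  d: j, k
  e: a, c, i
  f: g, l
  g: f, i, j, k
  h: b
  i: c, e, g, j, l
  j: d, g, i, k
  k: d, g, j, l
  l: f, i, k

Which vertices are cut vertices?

Removing i increases the component count from 2 to 3, so i is a cut vertex.
By contrast removing e leaves 2 components; it is not a cut vertex. No other vertex is a cut vertex either.

i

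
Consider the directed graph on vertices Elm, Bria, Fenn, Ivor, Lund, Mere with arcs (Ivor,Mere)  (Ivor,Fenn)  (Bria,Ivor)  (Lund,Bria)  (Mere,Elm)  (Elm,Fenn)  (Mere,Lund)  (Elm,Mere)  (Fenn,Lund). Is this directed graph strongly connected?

Yes

From Bria we can reach every vertex (Elm, Bria, Fenn, Ivor, Lund, Mere), and every vertex can reach Bria (Elm, Bria, Fenn, Ivor, Lund, Mere). So the whole graph is one strongly connected component.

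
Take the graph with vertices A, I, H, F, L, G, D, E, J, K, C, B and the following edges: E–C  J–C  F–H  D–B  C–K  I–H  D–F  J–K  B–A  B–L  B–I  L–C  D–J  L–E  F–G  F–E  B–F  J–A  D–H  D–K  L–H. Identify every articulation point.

Removing F increases the component count from 1 to 2, so F is a cut vertex.
By contrast removing A leaves 1 component; it is not a cut vertex. No other vertex is a cut vertex either.

F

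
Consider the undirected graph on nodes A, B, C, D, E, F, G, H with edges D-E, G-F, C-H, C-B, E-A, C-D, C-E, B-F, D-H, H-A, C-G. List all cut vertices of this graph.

Removing C increases the component count from 1 to 2, so C is a cut vertex.
By contrast removing B leaves 1 component; it is not a cut vertex. No other vertex is a cut vertex either.

C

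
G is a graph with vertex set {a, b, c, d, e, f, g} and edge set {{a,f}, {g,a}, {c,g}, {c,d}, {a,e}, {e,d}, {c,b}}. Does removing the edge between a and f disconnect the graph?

Removing a - f leaves no path between a and f: the component count goes from 1 to 2. So it is a bridge.

Yes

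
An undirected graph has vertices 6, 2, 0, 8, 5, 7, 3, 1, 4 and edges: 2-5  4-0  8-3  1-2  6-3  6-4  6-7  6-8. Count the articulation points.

3

Removing 2 increases the component count from 2 to 3, so 2 is a cut vertex.
Removing 4 increases the component count from 2 to 3, so 4 is a cut vertex.
Removing 6 increases the component count from 2 to 4, so 6 is a cut vertex.
By contrast removing 1 leaves 2 components; it is not a cut vertex. No other vertex is a cut vertex either.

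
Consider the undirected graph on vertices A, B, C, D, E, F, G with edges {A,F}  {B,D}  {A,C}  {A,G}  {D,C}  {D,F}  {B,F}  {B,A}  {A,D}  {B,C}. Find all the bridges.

The edges on the cycle A-D-F-A are not bridges since each lies on that cycle.
But removing A - G disconnects A from G — this is a bridge.

A-G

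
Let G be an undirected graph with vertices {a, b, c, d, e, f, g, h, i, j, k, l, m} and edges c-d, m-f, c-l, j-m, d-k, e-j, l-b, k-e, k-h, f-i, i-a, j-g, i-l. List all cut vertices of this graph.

Removing i increases the component count from 1 to 2, so i is a cut vertex.
Removing j increases the component count from 1 to 2, so j is a cut vertex.
Removing k increases the component count from 1 to 2, so k is a cut vertex.
Likewise l is a cut vertex.
By contrast removing b leaves 1 component; it is not a cut vertex. No other vertex is a cut vertex either.

i, j, k, l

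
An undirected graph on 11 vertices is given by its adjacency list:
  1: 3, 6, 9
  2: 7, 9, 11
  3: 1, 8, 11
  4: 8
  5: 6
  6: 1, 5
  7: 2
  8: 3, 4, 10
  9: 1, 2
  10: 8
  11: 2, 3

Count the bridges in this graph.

The edges on the cycle 9-1-3-11-2-9 are not bridges since each lies on that cycle.
But removing 6-5 disconnects 6 from 5; removing 3-8 disconnects 3 from 8; removing 8-10 disconnects 8 from 10; removing 6-1 disconnects 6 from 1 — these are bridges.
In total 6 edges are bridges.

6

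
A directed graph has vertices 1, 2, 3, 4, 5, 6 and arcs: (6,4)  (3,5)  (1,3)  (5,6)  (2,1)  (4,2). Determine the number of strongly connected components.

{1, 2, 3, 4, 5, 6} are all mutually reachable — one SCC of size 6.
That gives 1 strongly connected component.

1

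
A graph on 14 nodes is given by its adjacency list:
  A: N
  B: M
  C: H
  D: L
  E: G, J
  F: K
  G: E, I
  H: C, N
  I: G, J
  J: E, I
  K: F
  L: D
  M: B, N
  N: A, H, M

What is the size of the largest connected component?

Starting from D we can reach D, L. That is one component of size 2.
Starting from F we can reach F, K. That is one component of size 2.
Starting from E we can reach E, G, I, J. That is one component of size 4.
Starting from A we can reach A, B, C, H, M, N. That is one component of size 6.
The largest has 6 vertices.

6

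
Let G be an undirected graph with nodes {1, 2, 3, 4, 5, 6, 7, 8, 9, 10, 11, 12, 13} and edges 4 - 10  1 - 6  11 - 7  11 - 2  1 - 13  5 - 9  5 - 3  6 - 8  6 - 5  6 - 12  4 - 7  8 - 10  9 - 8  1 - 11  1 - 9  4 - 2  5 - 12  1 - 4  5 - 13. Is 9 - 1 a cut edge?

After removing 9 - 1, the path 9-5-6-1 still connects them, so the edge is not a bridge.

No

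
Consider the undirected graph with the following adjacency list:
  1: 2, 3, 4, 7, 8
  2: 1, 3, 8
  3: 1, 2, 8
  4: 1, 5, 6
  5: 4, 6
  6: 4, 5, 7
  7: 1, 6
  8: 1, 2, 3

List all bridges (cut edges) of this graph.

none

The edges on the cycle 2-1-3-2 are not bridges since each lies on that cycle.
Every edge lies on some cycle, so there are no bridges.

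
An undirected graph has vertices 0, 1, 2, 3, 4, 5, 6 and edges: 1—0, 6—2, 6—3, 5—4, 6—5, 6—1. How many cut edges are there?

removing 2—6 disconnects 2 from 6; removing 3—6 disconnects 3 from 6; removing 4—5 disconnects 4 from 5; removing 1—6 disconnects 1 from 6 — these are bridges.
In total 6 edges are bridges.

6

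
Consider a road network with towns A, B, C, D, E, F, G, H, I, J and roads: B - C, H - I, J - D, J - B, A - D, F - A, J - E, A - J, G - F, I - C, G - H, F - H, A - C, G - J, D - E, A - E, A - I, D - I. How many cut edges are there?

The edges on the cycle A-J-B-C-A are not bridges since each lies on that cycle.
Every edge lies on some cycle, so there are no bridges.

0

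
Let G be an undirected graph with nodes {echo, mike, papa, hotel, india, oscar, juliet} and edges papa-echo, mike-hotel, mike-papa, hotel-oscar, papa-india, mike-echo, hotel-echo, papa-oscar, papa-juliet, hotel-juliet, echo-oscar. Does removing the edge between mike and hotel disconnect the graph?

No

After removing mike-hotel, the path mike-echo-hotel still connects them, so the edge is not a bridge.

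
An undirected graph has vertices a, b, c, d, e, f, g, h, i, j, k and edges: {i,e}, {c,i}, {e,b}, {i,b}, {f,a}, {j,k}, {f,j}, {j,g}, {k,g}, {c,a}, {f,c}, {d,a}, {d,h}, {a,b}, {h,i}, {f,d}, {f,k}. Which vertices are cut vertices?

f

Removing f increases the component count from 1 to 2, so f is a cut vertex.
By contrast removing j leaves 1 component; it is not a cut vertex. No other vertex is a cut vertex either.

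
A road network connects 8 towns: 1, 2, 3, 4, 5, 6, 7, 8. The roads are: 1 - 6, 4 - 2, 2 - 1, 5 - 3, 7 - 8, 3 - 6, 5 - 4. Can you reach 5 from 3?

Yes

From 3 we can reach 1, 2, 3, 4, 5, 6, which includes 5.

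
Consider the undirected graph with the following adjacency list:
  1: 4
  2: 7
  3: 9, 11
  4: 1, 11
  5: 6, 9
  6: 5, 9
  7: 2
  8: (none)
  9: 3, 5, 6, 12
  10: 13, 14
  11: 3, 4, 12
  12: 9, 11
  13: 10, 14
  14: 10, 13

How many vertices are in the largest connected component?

8 is isolated — a component by itself.
Starting from 2 we can reach 2, 7. That is one component of size 2.
Starting from 10 we can reach 10, 13, 14. That is one component of size 3.
Starting from 1 we can reach 1, 3, 4, 5, 6, 9, 11, 12. That is one component of size 8.
The largest has 8 vertices.

8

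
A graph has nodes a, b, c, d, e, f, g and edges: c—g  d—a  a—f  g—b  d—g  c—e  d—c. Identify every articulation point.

a, c, d, g

Removing a increases the component count from 1 to 2, so a is a cut vertex.
Removing c increases the component count from 1 to 2, so c is a cut vertex.
Removing d increases the component count from 1 to 2, so d is a cut vertex.
Likewise g is a cut vertex.
By contrast removing f leaves 1 component; it is not a cut vertex. No other vertex is a cut vertex either.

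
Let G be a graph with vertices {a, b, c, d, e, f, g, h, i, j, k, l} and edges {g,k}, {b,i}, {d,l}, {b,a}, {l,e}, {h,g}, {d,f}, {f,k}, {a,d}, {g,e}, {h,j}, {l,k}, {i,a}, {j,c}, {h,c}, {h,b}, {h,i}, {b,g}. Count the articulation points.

Removing h increases the component count from 1 to 2, so h is a cut vertex.
By contrast removing b leaves 1 component; it is not a cut vertex. No other vertex is a cut vertex either.

1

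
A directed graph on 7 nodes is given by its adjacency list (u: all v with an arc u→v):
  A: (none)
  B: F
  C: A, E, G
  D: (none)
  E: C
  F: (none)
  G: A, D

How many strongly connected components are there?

6

{C, E} are all mutually reachable — one SCC of size 2.
{F} is an SCC by itself.
{A} is an SCC by itself.
{B} is an SCC by itself.
{D} is an SCC by itself.
(and 1 more singleton SCC)
That gives 6 strongly connected components.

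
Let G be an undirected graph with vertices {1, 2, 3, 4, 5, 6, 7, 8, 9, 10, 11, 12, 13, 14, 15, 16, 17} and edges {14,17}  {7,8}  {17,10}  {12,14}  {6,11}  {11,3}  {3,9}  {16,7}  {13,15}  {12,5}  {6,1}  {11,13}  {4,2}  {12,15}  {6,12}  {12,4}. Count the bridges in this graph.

The edges on the cycle 6-12-15-13-11-6 are not bridges since each lies on that cycle.
But removing 12 - 5 disconnects 12 from 5; removing 17 - 14 disconnects 17 from 14; removing 12 - 4 disconnects 12 from 4; removing 9 - 3 disconnects 9 from 3 — these are bridges.
In total 11 edges are bridges.

11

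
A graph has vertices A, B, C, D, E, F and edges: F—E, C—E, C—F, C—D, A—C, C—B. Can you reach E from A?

From A we can reach A, B, C, D, E, F, which includes E.

Yes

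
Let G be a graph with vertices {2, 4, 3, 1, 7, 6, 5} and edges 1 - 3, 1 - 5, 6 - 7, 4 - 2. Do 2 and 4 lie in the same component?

Yes

From 2 we can reach 2, 4, which includes 4.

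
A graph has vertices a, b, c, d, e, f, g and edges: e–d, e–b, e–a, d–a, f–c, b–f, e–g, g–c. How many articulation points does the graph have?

1

Removing e increases the component count from 1 to 2, so e is a cut vertex.
By contrast removing a leaves 1 component; it is not a cut vertex. No other vertex is a cut vertex either.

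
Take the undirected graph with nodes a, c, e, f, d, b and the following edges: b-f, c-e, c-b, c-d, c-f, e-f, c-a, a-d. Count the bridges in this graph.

0

The edges on the cycle c-a-d-c are not bridges since each lies on that cycle.
Every edge lies on some cycle, so there are no bridges.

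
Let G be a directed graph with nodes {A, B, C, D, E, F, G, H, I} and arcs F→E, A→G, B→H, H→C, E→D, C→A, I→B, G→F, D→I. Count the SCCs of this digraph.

1

{A, B, C, D, E, F, G, H, I} are all mutually reachable — one SCC of size 9.
That gives 1 strongly connected component.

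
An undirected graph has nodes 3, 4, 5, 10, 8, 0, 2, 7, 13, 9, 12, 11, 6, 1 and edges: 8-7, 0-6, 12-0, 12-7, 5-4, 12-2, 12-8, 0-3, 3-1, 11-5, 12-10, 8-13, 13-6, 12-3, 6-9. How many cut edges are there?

The edges on the cycle 12-8-7-12 are not bridges since each lies on that cycle.
But removing 11-5 disconnects 11 from 5; removing 10-12 disconnects 10 from 12; removing 9-6 disconnects 9 from 6; removing 12-2 disconnects 12 from 2 — these are bridges.
In total 6 edges are bridges.

6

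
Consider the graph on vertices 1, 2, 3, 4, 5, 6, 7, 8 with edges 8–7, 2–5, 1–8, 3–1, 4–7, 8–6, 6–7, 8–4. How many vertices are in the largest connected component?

6

Starting from 2 we can reach 2, 5. That is one component of size 2.
Starting from 1 we can reach 1, 3, 4, 6, 7, 8. That is one component of size 6.
The largest has 6 vertices.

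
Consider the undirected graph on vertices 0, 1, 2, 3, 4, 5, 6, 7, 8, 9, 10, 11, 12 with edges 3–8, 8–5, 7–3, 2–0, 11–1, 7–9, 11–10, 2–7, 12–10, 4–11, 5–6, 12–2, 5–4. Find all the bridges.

The edges on the cycle 12-2-7-3-8-5-4-11-10-12 are not bridges since each lies on that cycle.
But removing 1–11 disconnects 1 from 11; removing 6–5 disconnects 6 from 5; removing 2–0 disconnects 2 from 0; removing 7–9 disconnects 7 from 9 — these are bridges.

0-2, 1-11, 5-6, 7-9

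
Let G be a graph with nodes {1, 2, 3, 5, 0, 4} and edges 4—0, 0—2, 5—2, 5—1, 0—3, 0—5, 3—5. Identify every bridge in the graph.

0-4, 1-5

The edges on the cycle 0-3-5-0 are not bridges since each lies on that cycle.
But removing 5—1 disconnects 5 from 1; removing 0—4 disconnects 0 from 4 — these are bridges.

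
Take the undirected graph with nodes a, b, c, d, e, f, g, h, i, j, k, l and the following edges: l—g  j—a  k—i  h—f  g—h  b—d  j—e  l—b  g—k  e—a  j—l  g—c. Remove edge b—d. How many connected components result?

Before removal there is 1 component.
b—d is a bridge — removing it separates b's side from d's side.
After removal: 2 components.

2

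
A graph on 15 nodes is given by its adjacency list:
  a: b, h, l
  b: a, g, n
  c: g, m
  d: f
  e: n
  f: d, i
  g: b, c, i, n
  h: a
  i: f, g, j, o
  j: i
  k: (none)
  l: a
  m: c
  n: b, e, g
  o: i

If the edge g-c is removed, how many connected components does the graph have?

Before removal there are 2 components.
g-c is a bridge — removing it separates g's side from c's side.
After removal: 3 components.

3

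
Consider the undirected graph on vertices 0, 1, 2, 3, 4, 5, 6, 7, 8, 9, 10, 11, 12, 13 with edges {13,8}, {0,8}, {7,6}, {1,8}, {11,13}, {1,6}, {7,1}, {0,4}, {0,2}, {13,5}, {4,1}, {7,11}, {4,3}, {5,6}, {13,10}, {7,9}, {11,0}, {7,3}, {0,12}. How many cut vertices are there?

Removing 0 increases the component count from 1 to 3, so 0 is a cut vertex.
Removing 7 increases the component count from 1 to 2, so 7 is a cut vertex.
Removing 13 increases the component count from 1 to 2, so 13 is a cut vertex.
By contrast removing 9 leaves 1 component; it is not a cut vertex. No other vertex is a cut vertex either.

3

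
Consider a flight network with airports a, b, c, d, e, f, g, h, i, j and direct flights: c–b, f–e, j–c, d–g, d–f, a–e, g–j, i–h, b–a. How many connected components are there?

Starting from h we can reach h, i. That is one component of size 2.
Starting from a we can reach a, b, c, d, e, f, g, j. That is one component of size 8.
Total: 2 components.

2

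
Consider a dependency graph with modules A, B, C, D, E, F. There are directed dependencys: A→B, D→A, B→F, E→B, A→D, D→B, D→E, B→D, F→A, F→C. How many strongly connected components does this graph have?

2

{A, B, D, E, F} are all mutually reachable — one SCC of size 5.
{C} is an SCC by itself.
That gives 2 strongly connected components.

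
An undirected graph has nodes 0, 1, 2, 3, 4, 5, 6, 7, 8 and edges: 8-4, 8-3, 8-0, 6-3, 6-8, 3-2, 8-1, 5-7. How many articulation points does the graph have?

2

Removing 3 increases the component count from 2 to 3, so 3 is a cut vertex.
Removing 8 increases the component count from 2 to 5, so 8 is a cut vertex.
By contrast removing 2 leaves 2 components; it is not a cut vertex. No other vertex is a cut vertex either.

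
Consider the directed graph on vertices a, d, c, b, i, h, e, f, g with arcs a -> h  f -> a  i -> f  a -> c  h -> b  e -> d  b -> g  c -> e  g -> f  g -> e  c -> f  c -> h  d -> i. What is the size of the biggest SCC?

{a, b, c, d, e, f, g, h, i} are all mutually reachable — one SCC of size 9.
The largest has 9 vertices.

9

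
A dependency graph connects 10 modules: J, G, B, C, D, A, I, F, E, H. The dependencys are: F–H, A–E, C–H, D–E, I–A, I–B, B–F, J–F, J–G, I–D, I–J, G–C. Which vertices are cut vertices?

Removing I increases the component count from 1 to 2, so I is a cut vertex.
By contrast removing F leaves 1 component; it is not a cut vertex. No other vertex is a cut vertex either.

I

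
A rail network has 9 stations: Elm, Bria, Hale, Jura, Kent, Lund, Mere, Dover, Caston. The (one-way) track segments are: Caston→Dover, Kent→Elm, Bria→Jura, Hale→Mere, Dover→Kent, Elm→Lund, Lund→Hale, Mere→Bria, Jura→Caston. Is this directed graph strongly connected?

From Dover we can reach every vertex (Elm, Bria, Hale, Jura, Kent, Lund, Mere, Dover, Caston), and every vertex can reach Dover (Elm, Bria, Hale, Jura, Kent, Lund, Mere, Dover, Caston). So the whole graph is one strongly connected component.

Yes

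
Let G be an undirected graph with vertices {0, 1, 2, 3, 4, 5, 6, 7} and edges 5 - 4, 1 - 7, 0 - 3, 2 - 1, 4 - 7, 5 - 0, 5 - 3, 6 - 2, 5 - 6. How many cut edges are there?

0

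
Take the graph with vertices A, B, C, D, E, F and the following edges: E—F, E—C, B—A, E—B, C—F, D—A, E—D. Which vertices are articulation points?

Removing E increases the component count from 1 to 2, so E is a cut vertex.
By contrast removing D leaves 1 component; it is not a cut vertex. No other vertex is a cut vertex either.

E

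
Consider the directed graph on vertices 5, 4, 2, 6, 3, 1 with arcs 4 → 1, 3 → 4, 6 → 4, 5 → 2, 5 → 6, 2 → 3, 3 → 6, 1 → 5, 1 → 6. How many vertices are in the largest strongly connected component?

6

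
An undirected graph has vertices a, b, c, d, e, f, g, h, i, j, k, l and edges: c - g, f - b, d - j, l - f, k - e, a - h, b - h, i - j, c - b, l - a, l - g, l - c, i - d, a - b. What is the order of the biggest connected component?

Starting from e we can reach e, k. That is one component of size 2.
Starting from d we can reach d, i, j. That is one component of size 3.
Starting from a we can reach a, b, c, f, g, h, l. That is one component of size 7.
The largest has 7 vertices.

7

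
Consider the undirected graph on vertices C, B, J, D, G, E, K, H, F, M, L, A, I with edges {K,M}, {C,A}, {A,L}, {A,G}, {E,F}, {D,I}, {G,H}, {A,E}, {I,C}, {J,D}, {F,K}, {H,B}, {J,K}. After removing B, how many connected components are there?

With B gone, the remaining components are: {A, C, D, E, F, G, H, I, J, K, L, M}.
That is 1 component.

1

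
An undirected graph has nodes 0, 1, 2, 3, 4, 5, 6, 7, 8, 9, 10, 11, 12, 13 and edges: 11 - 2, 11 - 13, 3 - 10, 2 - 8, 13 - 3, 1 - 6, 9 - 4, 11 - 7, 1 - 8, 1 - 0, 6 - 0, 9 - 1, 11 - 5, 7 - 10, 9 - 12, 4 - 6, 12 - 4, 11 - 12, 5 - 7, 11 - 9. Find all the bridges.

none

The edges on the cycle 11-13-3-10-7-11 are not bridges since each lies on that cycle.
Every edge lies on some cycle, so there are no bridges.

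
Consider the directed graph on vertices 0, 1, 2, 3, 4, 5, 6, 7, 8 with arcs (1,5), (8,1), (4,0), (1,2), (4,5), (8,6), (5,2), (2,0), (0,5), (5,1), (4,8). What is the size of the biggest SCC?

4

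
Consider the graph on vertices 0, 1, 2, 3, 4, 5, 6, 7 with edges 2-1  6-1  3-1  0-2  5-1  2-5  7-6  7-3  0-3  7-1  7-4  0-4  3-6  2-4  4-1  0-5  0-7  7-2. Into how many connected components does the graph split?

1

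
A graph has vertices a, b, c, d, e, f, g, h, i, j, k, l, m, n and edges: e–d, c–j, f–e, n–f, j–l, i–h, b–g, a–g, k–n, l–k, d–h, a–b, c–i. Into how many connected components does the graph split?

m is isolated — a component by itself.
Starting from a we can reach a, b, g. That is one component of size 3.
Starting from c we can reach c, d, e, f, h, i, j, k, l, n. That is one component of size 10.
Total: 3 components.

3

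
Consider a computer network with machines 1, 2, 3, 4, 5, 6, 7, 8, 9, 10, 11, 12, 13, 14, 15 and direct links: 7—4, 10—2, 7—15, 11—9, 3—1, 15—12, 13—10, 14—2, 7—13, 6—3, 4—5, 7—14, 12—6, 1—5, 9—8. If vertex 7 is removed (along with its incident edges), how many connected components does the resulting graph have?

3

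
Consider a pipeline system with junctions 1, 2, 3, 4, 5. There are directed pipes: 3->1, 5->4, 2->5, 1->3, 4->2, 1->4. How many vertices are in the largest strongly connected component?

3

{2, 4, 5} are all mutually reachable — one SCC of size 3.
{1, 3} are all mutually reachable — one SCC of size 2.
The largest has 3 vertices.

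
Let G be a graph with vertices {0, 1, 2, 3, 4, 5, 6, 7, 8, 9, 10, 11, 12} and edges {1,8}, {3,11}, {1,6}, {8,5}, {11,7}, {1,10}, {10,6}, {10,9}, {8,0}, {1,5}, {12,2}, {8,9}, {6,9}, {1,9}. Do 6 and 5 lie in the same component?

Yes

From 6 we can reach 0, 1, 5, 6, 8, 9, 10, which includes 5.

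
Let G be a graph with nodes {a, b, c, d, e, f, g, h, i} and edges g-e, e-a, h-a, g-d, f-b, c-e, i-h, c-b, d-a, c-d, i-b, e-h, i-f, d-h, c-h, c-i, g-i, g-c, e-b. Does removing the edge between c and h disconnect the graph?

No

After removing c-h, the path c-i-h still connects them, so the edge is not a bridge.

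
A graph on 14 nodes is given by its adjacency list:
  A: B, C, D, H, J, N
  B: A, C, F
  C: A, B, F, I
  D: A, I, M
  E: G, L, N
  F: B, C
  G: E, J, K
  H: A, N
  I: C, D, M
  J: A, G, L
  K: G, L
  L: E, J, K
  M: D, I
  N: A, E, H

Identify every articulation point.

A

Removing A increases the component count from 1 to 2, so A is a cut vertex.
By contrast removing D leaves 1 component; it is not a cut vertex. No other vertex is a cut vertex either.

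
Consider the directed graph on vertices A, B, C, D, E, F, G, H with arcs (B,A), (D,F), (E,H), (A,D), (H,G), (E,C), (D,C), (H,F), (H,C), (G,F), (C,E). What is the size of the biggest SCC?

{C, E, H} are all mutually reachable — one SCC of size 3.
{A} is an SCC by itself.
{B} is an SCC by itself.
{G} is an SCC by itself.
{D} is an SCC by itself.
(and 1 more singleton SCC)
The largest has 3 vertices.

3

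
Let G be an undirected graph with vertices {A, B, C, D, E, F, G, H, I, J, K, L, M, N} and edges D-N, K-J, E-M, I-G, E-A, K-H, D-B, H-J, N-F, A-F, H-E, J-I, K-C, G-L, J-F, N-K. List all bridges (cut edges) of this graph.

The edges on the cycle N-K-H-J-F-N are not bridges since each lies on that cycle.
But removing I-G disconnects I from G; removing E-M disconnects E from M; removing D-B disconnects D from B; removing D-N disconnects D from N — these are bridges.
In total 7 edges are bridges.

B-D, C-K, D-N, E-M, G-I, G-L, I-J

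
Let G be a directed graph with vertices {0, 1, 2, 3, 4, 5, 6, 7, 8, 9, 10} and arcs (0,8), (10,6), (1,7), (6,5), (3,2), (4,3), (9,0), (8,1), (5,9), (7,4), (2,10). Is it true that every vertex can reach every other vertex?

Yes

From 9 we can reach every vertex (0, 1, 2, 3, 4, 5, 6, 7, 8, 9, 10), and every vertex can reach 9 (0, 1, 2, 3, 4, 5, 6, 7, 8, 9, 10). So the whole graph is one strongly connected component.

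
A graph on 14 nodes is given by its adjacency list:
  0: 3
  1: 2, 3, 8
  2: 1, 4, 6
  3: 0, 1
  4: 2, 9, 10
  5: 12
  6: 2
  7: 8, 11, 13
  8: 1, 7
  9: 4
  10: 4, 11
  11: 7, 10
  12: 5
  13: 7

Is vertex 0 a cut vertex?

Deleting 0 leaves 2 components (was 2), so 0 is not a cut vertex.

No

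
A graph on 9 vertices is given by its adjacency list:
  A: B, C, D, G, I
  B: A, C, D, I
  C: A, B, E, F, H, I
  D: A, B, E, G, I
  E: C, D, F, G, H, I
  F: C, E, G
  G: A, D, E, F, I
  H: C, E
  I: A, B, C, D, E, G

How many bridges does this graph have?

0

The edges on the cycle E-C-H-E are not bridges since each lies on that cycle.
Every edge lies on some cycle, so there are no bridges.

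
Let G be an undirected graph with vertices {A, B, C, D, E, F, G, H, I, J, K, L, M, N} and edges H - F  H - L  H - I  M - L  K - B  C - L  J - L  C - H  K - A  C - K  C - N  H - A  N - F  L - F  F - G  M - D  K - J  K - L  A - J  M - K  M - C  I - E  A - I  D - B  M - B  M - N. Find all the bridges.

The edges on the cycle M-C-H-A-J-K-M are not bridges since each lies on that cycle.
But removing E - I disconnects E from I; removing F - G disconnects F from G — these are bridges.

E-I, F-G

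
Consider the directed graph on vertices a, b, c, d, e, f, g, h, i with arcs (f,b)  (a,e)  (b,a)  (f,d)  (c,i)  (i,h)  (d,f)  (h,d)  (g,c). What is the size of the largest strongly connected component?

{d, f} are all mutually reachable — one SCC of size 2.
{a} is an SCC by itself.
{c} is an SCC by itself.
{i} is an SCC by itself.
{e} is an SCC by itself.
(and 3 more singleton SCCs)
The largest has 2 vertices.

2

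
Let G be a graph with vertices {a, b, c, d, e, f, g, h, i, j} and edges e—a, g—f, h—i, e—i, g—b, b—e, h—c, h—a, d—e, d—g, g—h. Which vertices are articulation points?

Removing g increases the component count from 2 to 3, so g is a cut vertex.
Removing h increases the component count from 2 to 3, so h is a cut vertex.
By contrast removing c leaves 2 components; it is not a cut vertex. No other vertex is a cut vertex either.

g, h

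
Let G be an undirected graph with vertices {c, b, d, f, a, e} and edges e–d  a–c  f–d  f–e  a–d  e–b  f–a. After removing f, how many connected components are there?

1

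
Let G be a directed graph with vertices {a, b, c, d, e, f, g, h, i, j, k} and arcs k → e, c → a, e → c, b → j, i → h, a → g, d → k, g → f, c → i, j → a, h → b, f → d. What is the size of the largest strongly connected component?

11

{a, b, c, d, e, f, g, h, i, j, k} are all mutually reachable — one SCC of size 11.
The largest has 11 vertices.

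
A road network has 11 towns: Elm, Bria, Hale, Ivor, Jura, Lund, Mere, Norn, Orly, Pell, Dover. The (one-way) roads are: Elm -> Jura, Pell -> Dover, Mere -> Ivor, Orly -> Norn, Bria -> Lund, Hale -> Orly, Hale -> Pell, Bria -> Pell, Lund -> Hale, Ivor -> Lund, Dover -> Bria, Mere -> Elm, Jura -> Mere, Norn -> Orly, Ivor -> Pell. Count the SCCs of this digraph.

{Bria, Hale, Lund, Pell, Dover} are all mutually reachable — one SCC of size 5.
{Elm, Jura, Mere} are all mutually reachable — one SCC of size 3.
{Norn, Orly} are all mutually reachable — one SCC of size 2.
{Ivor} is an SCC by itself.
That gives 4 strongly connected components.

4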